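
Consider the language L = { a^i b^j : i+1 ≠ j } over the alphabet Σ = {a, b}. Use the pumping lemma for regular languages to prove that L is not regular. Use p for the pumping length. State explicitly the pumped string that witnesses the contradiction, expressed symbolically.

Assume L is regular; let p be its pumping constant.
Choose w = a^p b^{p+p!+1}. Since p ≠ (p+p!+1)-1 = p+p!, w ∈ L; and |w| ≥ p.
By the pumping lemma, w = xyz with |xy| ≤ p and |y| > 0.
Since the first p symbols of w are all a's and |xy| ≤ p, y lies entirely in the leading a-block: y = a^k for some k with 1 ≤ k ≤ p.
Since 1 ≤ k ≤ p, k divides p!; set t = 1 + p!/k. Then xy^t z has p + (p!/k)·k = p + p! copies of a. Now the a-count is p+p! and (b-count)-1 = (p+p!+1)-1 = p+p!, so i+1 ≠ j fails. So xy^t z = a^{p+p!} b^{p+p!+1} ∉ L.
This is a contradiction; hence L is not regular.

a^{p+p!} b^{p+p!+1}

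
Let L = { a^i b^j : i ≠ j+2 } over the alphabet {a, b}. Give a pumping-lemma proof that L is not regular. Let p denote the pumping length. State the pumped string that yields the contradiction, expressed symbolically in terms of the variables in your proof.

Assume L is regular. Let p be the pumping length given by the pumping lemma.
Choose w = a^p b^{p+p!-2}. Since p ≠ (p+p!-2)+2 = p+p!, w ∈ L; and |w| ≥ p.
Write w = xyz as guaranteed by the lemma, with |xy| ≤ p and |y| > 0.
Because |xy| ≤ p and w begins with p copies of a, we have y = a^k with 1 ≤ k ≤ p.
Since 1 ≤ k ≤ p, k divides p!; set t = 1 + p!/k. Then xy^t z has p + (p!/k)·k = p + p! copies of a. Now the a-count is p+p! and (b-count)+2 = (p+p!-2)+2 = p+p!, so i ≠ j+2 fails. So xy^t z = a^{p+p!} b^{p+p!-2} ∉ L.
This contradicts the pumping lemma, so L is not regular.

a^{p+p!} b^{p+p!-2}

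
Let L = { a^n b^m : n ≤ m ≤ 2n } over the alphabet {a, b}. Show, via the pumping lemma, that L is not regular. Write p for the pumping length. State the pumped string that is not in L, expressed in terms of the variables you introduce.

Assume L is regular. Let p be the pumping length given by the pumping lemma.
Take w = a^p b^p ∈ L (since p ≤ p ≤ 2p), with |w| = 2p ≥ p.
The pumping lemma gives a decomposition w = xyz where |xy| ≤ p and |y| ≥ 1.
Since the first p symbols of w are all a's and |xy| ≤ p, y lies entirely in the leading a-block: y = a^k for some k with 1 ≤ k ≤ p.
Pump with i = 2: xy^2z = a^{p+k} b^p. Now n = p+k > p = m, so the condition n ≤ m fails. Thus xy^2z ∉ L.
Contradiction. Therefore L is not regular.

a^{p+k} b^p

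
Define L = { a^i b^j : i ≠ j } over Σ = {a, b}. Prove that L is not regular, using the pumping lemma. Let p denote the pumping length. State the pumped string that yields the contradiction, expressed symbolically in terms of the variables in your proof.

Assume L is regular; let p be its pumping constant.
Choose w = a^p b^{p+p!}. Since p ≠ p+p!, w ∈ L; and |w| ≥ p.
By the pumping lemma, w = xyz with |xy| ≤ p and y is nonempty.
Since the first p symbols of w are all a's and |xy| ≤ p, y lies entirely in the leading a-block: y = a^k for some k with 1 ≤ k ≤ p.
Since 1 ≤ k ≤ p, k divides p!; set t = 1 + p!/k. Then xy^t z has p + (p!/k)·k = p + p! copies of a. Now the a-count equals the b-count, so i ≠ j fails. So xy^t z = a^{p+p!} b^{p+p!} ∉ L.
This is a contradiction; hence L is not regular.

a^{p+p!} b^{p+p!}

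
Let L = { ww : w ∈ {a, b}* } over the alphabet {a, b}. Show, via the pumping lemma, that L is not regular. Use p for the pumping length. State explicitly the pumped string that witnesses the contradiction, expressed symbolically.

a^{p+k} b^p a^p b^p

Suppose for contradiction that L is regular, and let p be the pumping length.
Take w = a^p b^p a^p b^p = uu where u = a^pb^p; then w ∈ L and |w| = 4p ≥ p.
By the pumping lemma, w = xyz with |xy| ≤ p and |y| ≥ 1.
Since the first p symbols of w are all a's and |xy| ≤ p, y lies entirely in the leading a-block: y = a^k for some k with 1 ≤ k ≤ p.
Pump with i = 2: xy^2z = a^{p+k} b^p a^p b^p, of length 4p+k. Suppose this equals vv. The string starts with a and ends with b, so v does too; thus the boundary between the two copies of v is a b→a transition. There is exactly one such transition, at position 2p+k, so |v| = 2p+k and |vv| = 4p+2k ≠ 4p+k since k ≥ 1. So xy^2z ∉ L.
This contradicts the pumping lemma, so L is not regular.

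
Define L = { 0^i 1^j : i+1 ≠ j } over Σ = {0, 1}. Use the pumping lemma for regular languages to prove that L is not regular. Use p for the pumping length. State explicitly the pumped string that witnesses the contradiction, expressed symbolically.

0^{p+p!} 1^{p+p!+1}

Toward a contradiction, assume L is regular with pumping length p.
Choose w = 0^p 1^{p+p!+1}. Since p ≠ (p+p!+1)-1 = p+p!, w ∈ L; and |w| ≥ p.
Write w = xyz as guaranteed by the lemma, with |xy| ≤ p and |y| ≥ 1.
Since the first p symbols of w are all 0's and |xy| ≤ p, y lies entirely in the leading 0-block: y = 0^k for some k with 1 ≤ k ≤ p.
Since 1 ≤ k ≤ p, k divides p!; set t = 1 + p!/k. Then xy^t z has p + (p!/k)·k = p + p! copies of 0. Now the 0-count is p+p! and (1-count)-1 = (p+p!+1)-1 = p+p!, so i+1 ≠ j fails. So xy^t z = 0^{p+p!} 1^{p+p!+1} ∉ L.
Contradiction. Therefore L is not regular.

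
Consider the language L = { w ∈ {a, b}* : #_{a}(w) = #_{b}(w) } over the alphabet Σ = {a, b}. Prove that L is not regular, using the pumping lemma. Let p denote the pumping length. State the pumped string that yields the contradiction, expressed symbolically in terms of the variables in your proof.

a^{p+k} b^p

Assume L is regular. Let p be the pumping length given by the pumping lemma.
Choose w = a^p b^p ∈ L with |w| = 2p ≥ p.
The pumping lemma gives a decomposition w = xyz where |xy| ≤ p and y is nonempty.
Since the first p symbols of w are all a's and |xy| ≤ p, y lies entirely in the leading a-block: y = a^k for some k with 1 ≤ k ≤ p.
Pump with i = 2: xy^2z = a^{p+k} b^p has p+k occurrences of a but only p of b. Since k ≥ 1 the counts differ, so xy^2z ∉ L.
This is a contradiction; hence L is not regular.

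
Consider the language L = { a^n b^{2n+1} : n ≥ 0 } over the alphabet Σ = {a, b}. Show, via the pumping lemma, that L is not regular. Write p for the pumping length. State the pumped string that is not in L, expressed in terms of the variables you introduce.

Toward a contradiction, assume L is regular with pumping length p.
Take w = a^p b^{2p+1}. Then w ∈ L and |w| = 3p+1 ≥ p.
By the pumping lemma, w = xyz with |xy| ≤ p and |y| > 0.
Since the first p symbols of w are all a's and |xy| ≤ p, y lies entirely in the leading a-block: y = a^k for some k with 1 ≤ k ≤ p.
Pump with i = 2: xy^2z = a^{p+k} b^{2p+1}. For this to lie in L we would need 2p+1 = 2(p+k)+1, which forces k = 0. But k ≥ 1, so xy^2z ∉ L.
Contradiction. Therefore L is not regular.

a^{p+k} b^{2p+1}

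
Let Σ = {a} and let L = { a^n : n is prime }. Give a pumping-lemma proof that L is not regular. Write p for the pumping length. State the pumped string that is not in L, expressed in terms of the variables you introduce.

a^{q(1+k)}

Suppose for contradiction that L is regular, and let p be the pumping length.
Let q be a prime with q ≥ p+2 (infinitely many primes exist), and take w = a^q ∈ L with |w| = q ≥ p.
The pumping lemma gives a decomposition w = xyz where |xy| ≤ p and |y| > 0.
Then y = a^k for some k with 1 ≤ k ≤ p.
Since 1 ≤ k ≤ p, |xz| = q-k. Pump with i = q+1: |xy^{q+1}z| = (q-k)+(q+1)k = q+qk = q(1+k), which is composite (both factors ≥ 2). So xy^{q+1}z = a^{q(1+k)} ∉ L.
This contradicts the pumping lemma, so L is not regular.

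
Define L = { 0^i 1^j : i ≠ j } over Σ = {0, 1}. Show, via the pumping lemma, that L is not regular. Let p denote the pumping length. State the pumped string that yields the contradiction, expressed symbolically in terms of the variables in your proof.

Suppose for contradiction that L is regular, and let p be the pumping length.
Choose w = 0^p 1^{p+p!}. Since p ≠ p+p!, w ∈ L; and |w| ≥ p.
Write w = xyz as guaranteed by the lemma, with |xy| ≤ p and |y| ≥ 1.
Since the first p symbols of w are all 0's and |xy| ≤ p, y lies entirely in the leading 0-block: y = 0^k for some k with 1 ≤ k ≤ p.
Since 1 ≤ k ≤ p, k divides p!; set t = 1 + p!/k. Then xy^t z has p + (p!/k)·k = p + p! copies of 0. Now the 0-count equals the 1-count, so i ≠ j fails. So xy^t z = 0^{p+p!} 1^{p+p!} ∉ L.
Contradiction. Therefore L is not regular.

0^{p+p!} 1^{p+p!}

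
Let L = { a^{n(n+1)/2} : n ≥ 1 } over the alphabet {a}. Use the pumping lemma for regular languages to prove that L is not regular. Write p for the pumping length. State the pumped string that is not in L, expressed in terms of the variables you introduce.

Assume L is regular; let p be its pumping constant.
Take w = a^{p(p+1)/2} ∈ L with |w| = p(p+1)/2 ≥ p.
Write w = xyz as guaranteed by the lemma, with |xy| ≤ p and y is nonempty.
Then y = a^k for some k with 1 ≤ k ≤ p.
Pump with i = 2: xy^2z = a^{p(p+1)/2+k}. Since 1 ≤ k ≤ p, p(p+1)/2 < p(p+1)/2+k ≤ p(p+1)/2+p < (p+1)(p+2)/2, so p(p+1)/2+k is strictly between consecutive triangular numbers. So xy^2z ∉ L.
This is a contradiction; hence L is not regular.

a^{p(p+1)/2+k}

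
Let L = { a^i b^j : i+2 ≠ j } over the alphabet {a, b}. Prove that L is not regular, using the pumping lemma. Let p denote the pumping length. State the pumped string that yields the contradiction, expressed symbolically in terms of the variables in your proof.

Suppose for contradiction that L is regular, and let p be the pumping length.
Choose w = a^p b^{p+p!+2}. Since p ≠ (p+p!+2)-2 = p+p!, w ∈ L; and |w| ≥ p.
By the pumping lemma, w = xyz with |xy| ≤ p and y is nonempty.
The first p characters of w are a's, so xy (and hence y) consists only of a's. Write y = a^k, 1 ≤ k ≤ p.
Since 1 ≤ k ≤ p, k divides p!; set t = 1 + p!/k. Then xy^t z has p + (p!/k)·k = p + p! copies of a. Now the a-count is p+p! and (b-count)-2 = (p+p!+2)-2 = p+p!, so i+2 ≠ j fails. So xy^t z = a^{p+p!} b^{p+p!+2} ∉ L.
Contradiction. Therefore L is not regular.

a^{p+p!} b^{p+p!+2}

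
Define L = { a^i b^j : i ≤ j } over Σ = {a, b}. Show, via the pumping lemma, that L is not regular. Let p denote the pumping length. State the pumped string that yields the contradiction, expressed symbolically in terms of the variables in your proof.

a^{p+k} b^p

Toward a contradiction, assume L is regular with pumping length p.
Choose w = a^p b^p ∈ L, with |w| = 2p ≥ p.
The pumping lemma gives a decomposition w = xyz where |xy| ≤ p and |y| > 0.
Because |xy| ≤ p and w begins with p copies of a, we have y = a^k with 1 ≤ k ≤ p.
Consider xy^2z = a^{p+k} b^p. Since k ≥ 1, the a-count p+k exceeds the b-count p, so i ≤ j fails; thus xy^2z ∉ L.
Contradiction. Therefore L is not regular.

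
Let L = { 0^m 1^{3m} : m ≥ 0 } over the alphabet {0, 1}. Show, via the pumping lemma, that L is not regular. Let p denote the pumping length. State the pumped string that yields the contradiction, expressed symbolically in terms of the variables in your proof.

0^{p+k} 1^{3p}

Suppose for contradiction that L is regular, and let p be the pumping length.
Take w = 0^p 1^{3p}. Then w ∈ L and |w| = 4p ≥ p.
The pumping lemma gives a decomposition w = xyz where |xy| ≤ p and |y| > 0.
Because |xy| ≤ p and w begins with p copies of 0, we have y = 0^k with 1 ≤ k ≤ p.
Pump with i = 2: xy^2z = 0^{p+k} 1^{3p}. For this to lie in L we would need 3p = 3(p+k), which forces k = 0. But k ≥ 1, so xy^2z ∉ L.
This contradicts the pumping lemma, so L is not regular.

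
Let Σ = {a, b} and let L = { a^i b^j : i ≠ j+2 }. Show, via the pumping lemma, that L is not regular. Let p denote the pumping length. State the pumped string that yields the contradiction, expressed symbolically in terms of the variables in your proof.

a^{p+p!} b^{p+p!-2}

Assume L is regular. Let p be the pumping length given by the pumping lemma.
Choose w = a^p b^{p+p!-2}. Since p ≠ (p+p!-2)+2 = p+p!, w ∈ L; and |w| ≥ p.
By the pumping lemma, w = xyz with |xy| ≤ p and |y| ≥ 1.
Because |xy| ≤ p and w begins with p copies of a, we have y = a^k with 1 ≤ k ≤ p.
Since 1 ≤ k ≤ p, k divides p!; set t = 1 + p!/k. Then xy^t z has p + (p!/k)·k = p + p! copies of a. Now the a-count is p+p! and (b-count)+2 = (p+p!-2)+2 = p+p!, so i ≠ j+2 fails. So xy^t z = a^{p+p!} b^{p+p!-2} ∉ L.
This contradicts the pumping lemma, so L is not regular.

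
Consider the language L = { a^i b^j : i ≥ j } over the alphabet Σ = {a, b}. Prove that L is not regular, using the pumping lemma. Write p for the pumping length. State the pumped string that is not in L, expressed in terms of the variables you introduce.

a^{p-k} b^p

Suppose for contradiction that L is regular, and let p be the pumping length.
Choose w = a^p b^p ∈ L, with |w| = 2p ≥ p.
By the pumping lemma, w = xyz with |xy| ≤ p and |y| > 0.
The first p characters of w are a's, so xy (and hence y) consists only of a's. Write y = a^k, 1 ≤ k ≤ p.
Consider xy^0z = xz = a^{p-k} b^p. Since k ≥ 1, the a-count p-k is less than p, so i ≥ j fails; thus xz ∉ L.
This contradicts the pumping lemma, so L is not regular.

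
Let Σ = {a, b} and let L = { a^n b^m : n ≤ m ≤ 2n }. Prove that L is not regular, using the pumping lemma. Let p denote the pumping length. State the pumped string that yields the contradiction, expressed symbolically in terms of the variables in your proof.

Assume L is regular; let p be its pumping constant.
Take w = a^p b^p ∈ L (since p ≤ p ≤ 2p), with |w| = 2p ≥ p.
The pumping lemma gives a decomposition w = xyz where |xy| ≤ p and |y| ≥ 1.
The first p characters of w are a's, so xy (and hence y) consists only of a's. Write y = a^k, 1 ≤ k ≤ p.
Pump with i = 2: xy^2z = a^{p+k} b^p. Now n = p+k > p = m, so the condition n ≤ m fails. Thus xy^2z ∉ L.
This is a contradiction; hence L is not regular.

a^{p+k} b^p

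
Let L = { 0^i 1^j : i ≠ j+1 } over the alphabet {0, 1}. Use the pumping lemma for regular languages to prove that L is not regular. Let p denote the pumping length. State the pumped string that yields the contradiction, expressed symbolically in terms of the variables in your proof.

0^{p+p!} 1^{p+p!-1}

Assume L is regular. Let p be the pumping length given by the pumping lemma.
Choose w = 0^p 1^{p+p!-1}. Since p ≠ (p+p!-1)+1 = p+p!, w ∈ L; and |w| ≥ p.
The pumping lemma gives a decomposition w = xyz where |xy| ≤ p and y is nonempty.
The first p characters of w are 0's, so xy (and hence y) consists only of 0's. Write y = 0^k, 1 ≤ k ≤ p.
Since 1 ≤ k ≤ p, k divides p!; set t = 1 + p!/k. Then xy^t z has p + (p!/k)·k = p + p! copies of 0. Now the 0-count is p+p! and (1-count)+1 = (p+p!-1)+1 = p+p!, so i ≠ j+1 fails. So xy^t z = 0^{p+p!} 1^{p+p!-1} ∉ L.
This is a contradiction; hence L is not regular.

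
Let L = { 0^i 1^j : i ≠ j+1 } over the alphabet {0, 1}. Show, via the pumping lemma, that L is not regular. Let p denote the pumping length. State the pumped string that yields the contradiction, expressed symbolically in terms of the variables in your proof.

Toward a contradiction, assume L is regular with pumping length p.
Choose w = 0^p 1^{p+p!-1}. Since p ≠ (p+p!-1)+1 = p+p!, w ∈ L; and |w| ≥ p.
By the pumping lemma, w = xyz with |xy| ≤ p and |y| ≥ 1.
The first p characters of w are 0's, so xy (and hence y) consists only of 0's. Write y = 0^k, 1 ≤ k ≤ p.
Since 1 ≤ k ≤ p, k divides p!; set t = 1 + p!/k. Then xy^t z has p + (p!/k)·k = p + p! copies of 0. Now the 0-count is p+p! and (1-count)+1 = (p+p!-1)+1 = p+p!, so i ≠ j+1 fails. So xy^t z = 0^{p+p!} 1^{p+p!-1} ∉ L.
Contradiction. Therefore L is not regular.

0^{p+p!} 1^{p+p!-1}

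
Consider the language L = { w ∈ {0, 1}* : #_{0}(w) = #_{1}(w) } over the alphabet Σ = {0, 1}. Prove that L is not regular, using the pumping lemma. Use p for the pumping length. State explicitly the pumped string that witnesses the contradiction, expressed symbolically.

Suppose for contradiction that L is regular, and let p be the pumping length.
Choose w = 0^p 1^p ∈ L with |w| = 2p ≥ p.
By the pumping lemma, w = xyz with |xy| ≤ p and |y| ≥ 1.
Since the first p symbols of w are all 0's and |xy| ≤ p, y lies entirely in the leading 0-block: y = 0^k for some k with 1 ≤ k ≤ p.
Pump with i = 2: xy^2z = 0^{p+k} 1^p has p+k occurrences of 0 but only p of 1. Since k ≥ 1 the counts differ, so xy^2z ∉ L.
This contradicts the pumping lemma, so L is not regular.

0^{p+k} 1^p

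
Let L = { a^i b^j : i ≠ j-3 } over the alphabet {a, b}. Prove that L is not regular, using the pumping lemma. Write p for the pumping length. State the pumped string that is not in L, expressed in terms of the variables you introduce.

Assume L is regular. Let p be the pumping length given by the pumping lemma.
Choose w = a^p b^{p+p!+3}. Since p ≠ (p+p!+3)-3 = p+p!, w ∈ L; and |w| ≥ p.
By the pumping lemma, w = xyz with |xy| ≤ p and |y| > 0.
Since the first p symbols of w are all a's and |xy| ≤ p, y lies entirely in the leading a-block: y = a^k for some k with 1 ≤ k ≤ p.
Since 1 ≤ k ≤ p, k divides p!; set t = 1 + p!/k. Then xy^t z has p + (p!/k)·k = p + p! copies of a. Now the a-count is p+p! and (b-count)-3 = (p+p!+3)-3 = p+p!, so i ≠ j-3 fails. So xy^t z = a^{p+p!} b^{p+p!+3} ∉ L.
Contradiction. Therefore L is not regular.

a^{p+p!} b^{p+p!+3}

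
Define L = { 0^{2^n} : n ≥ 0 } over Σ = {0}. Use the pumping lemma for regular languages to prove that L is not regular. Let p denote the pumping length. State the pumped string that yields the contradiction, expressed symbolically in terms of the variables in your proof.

Suppose for contradiction that L is regular, and let p be the pumping length.
Take w = 0^{2^p} ∈ L with |w| = 2^p ≥ p.
The pumping lemma gives a decomposition w = xyz where |xy| ≤ p and |y| > 0.
Then y = 0^k for some k with 1 ≤ k ≤ p.
Pump with i = 2: xy^2z = 0^{2^p+k}. Since 1 ≤ k ≤ p < 2^p, we have 2^p < 2^p+k < 2^{p+1}, so 2^p+k is not a power of 2. So xy^2z ∉ L.
Contradiction. Therefore L is not regular.

0^{2^p+k}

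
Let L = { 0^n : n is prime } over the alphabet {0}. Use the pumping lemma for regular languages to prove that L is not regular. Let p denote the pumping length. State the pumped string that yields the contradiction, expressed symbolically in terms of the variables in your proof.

Assume L is regular; let p be its pumping constant.
Let q be a prime with q ≥ p+2 (infinitely many primes exist), and take w = 0^q ∈ L with |w| = q ≥ p.
Write w = xyz as guaranteed by the lemma, with |xy| ≤ p and |y| ≥ 1.
Then y = 0^k for some k with 1 ≤ k ≤ p.
Since 1 ≤ k ≤ p, |xz| = q-k. Pump with i = q+1: |xy^{q+1}z| = (q-k)+(q+1)k = q+qk = q(1+k), which is composite (both factors ≥ 2). So xy^{q+1}z = 0^{q(1+k)} ∉ L.
This contradicts the pumping lemma, so L is not regular.

0^{q(1+k)}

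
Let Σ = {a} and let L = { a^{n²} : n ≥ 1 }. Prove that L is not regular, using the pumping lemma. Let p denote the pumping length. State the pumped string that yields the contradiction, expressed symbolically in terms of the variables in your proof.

Suppose for contradiction that L is regular, and let p be the pumping length.
Take w = a^{p²} ∈ L with |w| = p² ≥ p.
Write w = xyz as guaranteed by the lemma, with |xy| ≤ p and y is nonempty.
Then y = a^k for some k with 1 ≤ k ≤ p.
Pump with i = 2: xy^2z = a^{p²+k}. Since 1 ≤ k ≤ p, p² < p²+k ≤ p²+p < (p+1)², so p²+k lies strictly between consecutive squares and is not a perfect square. So xy^2z ∉ L.
This is a contradiction; hence L is not regular.

a^{p²+k}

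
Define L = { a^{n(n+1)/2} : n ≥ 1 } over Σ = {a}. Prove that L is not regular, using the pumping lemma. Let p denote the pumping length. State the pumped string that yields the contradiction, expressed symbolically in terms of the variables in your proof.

a^{p(p+1)/2+k}

Assume L is regular; let p be its pumping constant.
Take w = a^{p(p+1)/2} ∈ L with |w| = p(p+1)/2 ≥ p.
Write w = xyz as guaranteed by the lemma, with |xy| ≤ p and |y| ≥ 1.
Then y = a^k for some k with 1 ≤ k ≤ p.
Pump with i = 2: xy^2z = a^{p(p+1)/2+k}. Since 1 ≤ k ≤ p, p(p+1)/2 < p(p+1)/2+k ≤ p(p+1)/2+p < (p+1)(p+2)/2, so p(p+1)/2+k is strictly between consecutive triangular numbers. So xy^2z ∉ L.
Contradiction. Therefore L is not regular.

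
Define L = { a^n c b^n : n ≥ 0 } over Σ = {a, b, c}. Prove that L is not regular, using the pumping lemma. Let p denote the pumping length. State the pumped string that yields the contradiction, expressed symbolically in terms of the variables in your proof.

Assume L is regular; let p be its pumping constant.
Take w = a^p c b^p ∈ L with |w| = 2p+1 ≥ p.
Write w = xyz as guaranteed by the lemma, with |xy| ≤ p and y is nonempty.
Since the first p symbols of w are all a's and |xy| ≤ p, y lies entirely in the leading a-block: y = a^k for some k with 1 ≤ k ≤ p.
Pump with i = 2: xy^2z = a^{p+k} c b^p, which would require p+k = p. But k ≥ 1, so xy^2z ∉ L.
Contradiction. Therefore L is not regular.

a^{p+k} c b^p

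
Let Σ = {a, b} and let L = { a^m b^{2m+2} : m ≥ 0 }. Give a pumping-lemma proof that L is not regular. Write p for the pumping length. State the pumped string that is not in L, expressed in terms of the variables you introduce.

Suppose for contradiction that L is regular, and let p be the pumping length.
Let w = a^p b^{2p+2} ∈ L; note |w| = 3p+2 ≥ p.
The pumping lemma gives a decomposition w = xyz where |xy| ≤ p and y is nonempty.
Since the first p symbols of w are all a's and |xy| ≤ p, y lies entirely in the leading a-block: y = a^k for some k with 1 ≤ k ≤ p.
Pump with i = 2: xy^2z = a^{p+k} b^{2p+2}. For this to lie in L we would need 2p+2 = 2(p+k)+2, which forces k = 0. But k ≥ 1, so xy^2z ∉ L.
Contradiction. Therefore L is not regular.

a^{p+k} b^{2p+2}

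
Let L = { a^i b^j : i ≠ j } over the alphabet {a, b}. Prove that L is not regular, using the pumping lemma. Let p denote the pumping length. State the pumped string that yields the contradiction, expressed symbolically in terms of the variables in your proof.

a^{p+p!} b^{p+p!}

Suppose for contradiction that L is regular, and let p be the pumping length.
Choose w = a^p b^{p+p!}. Since p ≠ p+p!, w ∈ L; and |w| ≥ p.
By the pumping lemma, w = xyz with |xy| ≤ p and |y| ≥ 1.
Because |xy| ≤ p and w begins with p copies of a, we have y = a^k with 1 ≤ k ≤ p.
Since 1 ≤ k ≤ p, k divides p!; set t = 1 + p!/k. Then xy^t z has p + (p!/k)·k = p + p! copies of a. Now the a-count equals the b-count, so i ≠ j fails. So xy^t z = a^{p+p!} b^{p+p!} ∉ L.
Contradiction. Therefore L is not regular.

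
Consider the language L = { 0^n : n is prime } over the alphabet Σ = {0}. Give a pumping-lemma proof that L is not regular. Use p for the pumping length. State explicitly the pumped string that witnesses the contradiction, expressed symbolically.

0^{q(1+k)}

Assume L is regular; let p be its pumping constant.
Let q be a prime with q ≥ p+2 (infinitely many primes exist), and take w = 0^q ∈ L with |w| = q ≥ p.
The pumping lemma gives a decomposition w = xyz where |xy| ≤ p and |y| > 0.
Then y = 0^k for some k with 1 ≤ k ≤ p.
Since 1 ≤ k ≤ p, |xz| = q-k. Pump with i = q+1: |xy^{q+1}z| = (q-k)+(q+1)k = q+qk = q(1+k), which is composite (both factors ≥ 2). So xy^{q+1}z = 0^{q(1+k)} ∉ L.
This is a contradiction; hence L is not regular.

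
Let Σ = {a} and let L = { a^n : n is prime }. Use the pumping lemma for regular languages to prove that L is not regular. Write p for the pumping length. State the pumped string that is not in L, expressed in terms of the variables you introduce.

Assume L is regular; let p be its pumping constant.
Let q be a prime with q ≥ p+2 (infinitely many primes exist), and take w = a^q ∈ L with |w| = q ≥ p.
Write w = xyz as guaranteed by the lemma, with |xy| ≤ p and |y| ≥ 1.
Then y = a^k for some k with 1 ≤ k ≤ p.
Since 1 ≤ k ≤ p, |xz| = q-k. Pump with i = q+1: |xy^{q+1}z| = (q-k)+(q+1)k = q+qk = q(1+k), which is composite (both factors ≥ 2). So xy^{q+1}z = a^{q(1+k)} ∉ L.
This contradicts the pumping lemma, so L is not regular.

a^{q(1+k)}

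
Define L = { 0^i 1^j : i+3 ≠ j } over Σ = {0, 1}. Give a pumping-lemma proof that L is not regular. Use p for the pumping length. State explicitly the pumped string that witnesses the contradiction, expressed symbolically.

0^{p+p!} 1^{p+p!+3}

Suppose for contradiction that L is regular, and let p be the pumping length.
Choose w = 0^p 1^{p+p!+3}. Since p ≠ (p+p!+3)-3 = p+p!, w ∈ L; and |w| ≥ p.
The pumping lemma gives a decomposition w = xyz where |xy| ≤ p and |y| > 0.
The first p characters of w are 0's, so xy (and hence y) consists only of 0's. Write y = 0^k, 1 ≤ k ≤ p.
Since 1 ≤ k ≤ p, k divides p!; set t = 1 + p!/k. Then xy^t z has p + (p!/k)·k = p + p! copies of 0. Now the 0-count is p+p! and (1-count)-3 = (p+p!+3)-3 = p+p!, so i+3 ≠ j fails. So xy^t z = 0^{p+p!} 1^{p+p!+3} ∉ L.
This contradicts the pumping lemma, so L is not regular.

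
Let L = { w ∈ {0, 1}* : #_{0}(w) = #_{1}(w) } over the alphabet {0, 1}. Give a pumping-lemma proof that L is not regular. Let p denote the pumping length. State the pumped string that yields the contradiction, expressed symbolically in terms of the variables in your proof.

0^{p+k} 1^p

Assume L is regular. Let p be the pumping length given by the pumping lemma.
Choose w = 0^p 1^p ∈ L with |w| = 2p ≥ p.
Write w = xyz as guaranteed by the lemma, with |xy| ≤ p and y is nonempty.
Since the first p symbols of w are all 0's and |xy| ≤ p, y lies entirely in the leading 0-block: y = 0^k for some k with 1 ≤ k ≤ p.
Pump with i = 2: xy^2z = 0^{p+k} 1^p has p+k occurrences of 0 but only p of 1. Since k ≥ 1 the counts differ, so xy^2z ∉ L.
This contradicts the pumping lemma, so L is not regular.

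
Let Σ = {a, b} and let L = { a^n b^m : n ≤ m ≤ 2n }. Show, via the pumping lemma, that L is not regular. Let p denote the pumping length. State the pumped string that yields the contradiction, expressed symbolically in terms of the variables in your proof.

Assume L is regular; let p be its pumping constant.
Take w = a^p b^p ∈ L (since p ≤ p ≤ 2p), with |w| = 2p ≥ p.
Write w = xyz as guaranteed by the lemma, with |xy| ≤ p and |y| ≥ 1.
The first p characters of w are a's, so xy (and hence y) consists only of a's. Write y = a^k, 1 ≤ k ≤ p.
Pump with i = 2: xy^2z = a^{p+k} b^p. Now n = p+k > p = m, so the condition n ≤ m fails. Thus xy^2z ∉ L.
Contradiction. Therefore L is not regular.

a^{p+k} b^p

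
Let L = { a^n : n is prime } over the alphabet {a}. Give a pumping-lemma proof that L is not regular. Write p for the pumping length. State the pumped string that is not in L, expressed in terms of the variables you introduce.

Suppose for contradiction that L is regular, and let p be the pumping length.
Let q be a prime with q ≥ p+2 (infinitely many primes exist), and take w = a^q ∈ L with |w| = q ≥ p.
Write w = xyz as guaranteed by the lemma, with |xy| ≤ p and |y| ≥ 1.
Then y = a^k for some k with 1 ≤ k ≤ p.
Since 1 ≤ k ≤ p, |xz| = q-k. Pump with i = q+1: |xy^{q+1}z| = (q-k)+(q+1)k = q+qk = q(1+k), which is composite (both factors ≥ 2). So xy^{q+1}z = a^{q(1+k)} ∉ L.
Contradiction. Therefore L is not regular.

a^{q(1+k)}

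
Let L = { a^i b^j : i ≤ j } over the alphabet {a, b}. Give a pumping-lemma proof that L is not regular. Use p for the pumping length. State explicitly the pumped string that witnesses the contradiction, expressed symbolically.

a^{p+k} b^p

Suppose for contradiction that L is regular, and let p be the pumping length.
Choose w = a^p b^p ∈ L, with |w| = 2p ≥ p.
Write w = xyz as guaranteed by the lemma, with |xy| ≤ p and |y| > 0.
Because |xy| ≤ p and w begins with p copies of a, we have y = a^k with 1 ≤ k ≤ p.
Consider xy^2z = a^{p+k} b^p. Since k ≥ 1, the a-count p+k exceeds the b-count p, so i ≤ j fails; thus xy^2z ∉ L.
This is a contradiction; hence L is not regular.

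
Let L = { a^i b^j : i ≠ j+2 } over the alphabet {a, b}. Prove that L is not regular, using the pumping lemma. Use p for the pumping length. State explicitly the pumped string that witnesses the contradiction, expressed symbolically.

a^{p+p!} b^{p+p!-2}

Toward a contradiction, assume L is regular with pumping length p.
Choose w = a^p b^{p+p!-2}. Since p ≠ (p+p!-2)+2 = p+p!, w ∈ L; and |w| ≥ p.
By the pumping lemma, w = xyz with |xy| ≤ p and y is nonempty.
Since the first p symbols of w are all a's and |xy| ≤ p, y lies entirely in the leading a-block: y = a^k for some k with 1 ≤ k ≤ p.
Since 1 ≤ k ≤ p, k divides p!; set t = 1 + p!/k. Then xy^t z has p + (p!/k)·k = p + p! copies of a. Now the a-count is p+p! and (b-count)+2 = (p+p!-2)+2 = p+p!, so i ≠ j+2 fails. So xy^t z = a^{p+p!} b^{p+p!-2} ∉ L.
Contradiction. Therefore L is not regular.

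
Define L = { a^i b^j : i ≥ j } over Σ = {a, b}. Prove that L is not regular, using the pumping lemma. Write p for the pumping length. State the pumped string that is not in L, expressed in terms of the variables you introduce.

a^{p-k} b^p

Assume L is regular. Let p be the pumping length given by the pumping lemma.
Choose w = a^p b^p ∈ L, with |w| = 2p ≥ p.
Write w = xyz as guaranteed by the lemma, with |xy| ≤ p and y is nonempty.
Because |xy| ≤ p and w begins with p copies of a, we have y = a^k with 1 ≤ k ≤ p.
Consider xy^0z = xz = a^{p-k} b^p. Since k ≥ 1, the a-count p-k is less than p, so i ≥ j fails; thus xz ∉ L.
This contradicts the pumping lemma, so L is not regular.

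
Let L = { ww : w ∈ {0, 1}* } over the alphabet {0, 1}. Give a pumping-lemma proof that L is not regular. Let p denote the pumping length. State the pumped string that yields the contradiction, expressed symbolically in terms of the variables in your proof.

Assume L is regular. Let p be the pumping length given by the pumping lemma.
Take w = 0^p 1^p 0^p 1^p = uu where u = 0^p1^p; then w ∈ L and |w| = 4p ≥ p.
By the pumping lemma, w = xyz with |xy| ≤ p and |y| > 0.
Since the first p symbols of w are all 0's and |xy| ≤ p, y lies entirely in the leading 0-block: y = 0^k for some k with 1 ≤ k ≤ p.
Pump with i = 2: xy^2z = 0^{p+k} 1^p 0^p 1^p, of length 4p+k. Suppose this equals vv. The string starts with 0 and ends with 1, so v does too; thus the boundary between the two copies of v is a 1→0 transition. There is exactly one such transition, at position 2p+k, so |v| = 2p+k and |vv| = 4p+2k ≠ 4p+k since k ≥ 1. So xy^2z ∉ L.
This contradicts the pumping lemma, so L is not regular.

0^{p+k} 1^p 0^p 1^p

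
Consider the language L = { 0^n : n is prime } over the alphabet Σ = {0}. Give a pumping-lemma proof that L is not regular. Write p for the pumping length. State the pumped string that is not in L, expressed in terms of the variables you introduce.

0^{q(1+k)}

Toward a contradiction, assume L is regular with pumping length p.
Let q be a prime with q ≥ p+2 (infinitely many primes exist), and take w = 0^q ∈ L with |w| = q ≥ p.
The pumping lemma gives a decomposition w = xyz where |xy| ≤ p and |y| ≥ 1.
Then y = 0^k for some k with 1 ≤ k ≤ p.
Since 1 ≤ k ≤ p, |xz| = q-k. Pump with i = q+1: |xy^{q+1}z| = (q-k)+(q+1)k = q+qk = q(1+k), which is composite (both factors ≥ 2). So xy^{q+1}z = 0^{q(1+k)} ∉ L.
This contradicts the pumping lemma, so L is not regular.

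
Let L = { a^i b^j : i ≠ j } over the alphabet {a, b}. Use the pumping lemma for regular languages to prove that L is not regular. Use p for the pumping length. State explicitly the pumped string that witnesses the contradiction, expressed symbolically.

Assume L is regular. Let p be the pumping length given by the pumping lemma.
Choose w = a^p b^{p+p!}. Since p ≠ p+p!, w ∈ L; and |w| ≥ p.
Write w = xyz as guaranteed by the lemma, with |xy| ≤ p and y is nonempty.
Since the first p symbols of w are all a's and |xy| ≤ p, y lies entirely in the leading a-block: y = a^k for some k with 1 ≤ k ≤ p.
Since 1 ≤ k ≤ p, k divides p!; set t = 1 + p!/k. Then xy^t z has p + (p!/k)·k = p + p! copies of a. Now the a-count equals the b-count, so i ≠ j fails. So xy^t z = a^{p+p!} b^{p+p!} ∉ L.
Contradiction. Therefore L is not regular.

a^{p+p!} b^{p+p!}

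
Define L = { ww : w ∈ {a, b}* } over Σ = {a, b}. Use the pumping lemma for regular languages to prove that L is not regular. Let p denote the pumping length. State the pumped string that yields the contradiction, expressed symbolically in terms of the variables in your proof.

a^{p+k} b^p a^p b^p

Assume L is regular. Let p be the pumping length given by the pumping lemma.
Take w = a^p b^p a^p b^p = uu where u = a^pb^p; then w ∈ L and |w| = 4p ≥ p.
Write w = xyz as guaranteed by the lemma, with |xy| ≤ p and |y| ≥ 1.
The first p characters of w are a's, so xy (and hence y) consists only of a's. Write y = a^k, 1 ≤ k ≤ p.
Pump with i = 2: xy^2z = a^{p+k} b^p a^p b^p, of length 4p+k. Suppose this equals vv. The string starts with a and ends with b, so v does too; thus the boundary between the two copies of v is a b→a transition. There is exactly one such transition, at position 2p+k, so |v| = 2p+k and |vv| = 4p+2k ≠ 4p+k since k ≥ 1. So xy^2z ∉ L.
This contradicts the pumping lemma, so L is not regular.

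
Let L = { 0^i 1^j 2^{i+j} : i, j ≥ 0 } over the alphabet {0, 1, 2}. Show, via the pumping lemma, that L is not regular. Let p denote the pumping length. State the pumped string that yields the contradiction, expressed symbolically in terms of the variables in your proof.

Toward a contradiction, assume L is regular with pumping length p.
Take w = 0^p 1^p 2^{2p} ∈ L (with i=j=p, i+j=2p), |w| = 4p ≥ p.
The pumping lemma gives a decomposition w = xyz where |xy| ≤ p and y is nonempty.
The first p characters of w are 0's, so xy (and hence y) consists only of 0's. Write y = 0^k, 1 ≤ k ≤ p.
Consider xy^2z = 0^{p+k} 1^p 2^{2p}. Now the 0- and 1-counts sum to 2p+k, but the 2-count is 2p ≠ 2p+k. So xy^2z ∉ L.
Contradiction. Therefore L is not regular.

0^{p+k} 1^p 2^{2p}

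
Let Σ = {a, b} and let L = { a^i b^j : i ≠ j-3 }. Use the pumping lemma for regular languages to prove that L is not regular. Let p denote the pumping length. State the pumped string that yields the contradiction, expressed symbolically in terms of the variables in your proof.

a^{p+p!} b^{p+p!+3}

Assume L is regular; let p be its pumping constant.
Choose w = a^p b^{p+p!+3}. Since p ≠ (p+p!+3)-3 = p+p!, w ∈ L; and |w| ≥ p.
Write w = xyz as guaranteed by the lemma, with |xy| ≤ p and |y| ≥ 1.
Since the first p symbols of w are all a's and |xy| ≤ p, y lies entirely in the leading a-block: y = a^k for some k with 1 ≤ k ≤ p.
Since 1 ≤ k ≤ p, k divides p!; set t = 1 + p!/k. Then xy^t z has p + (p!/k)·k = p + p! copies of a. Now the a-count is p+p! and (b-count)-3 = (p+p!+3)-3 = p+p!, so i ≠ j-3 fails. So xy^t z = a^{p+p!} b^{p+p!+3} ∉ L.
This contradicts the pumping lemma, so L is not regular.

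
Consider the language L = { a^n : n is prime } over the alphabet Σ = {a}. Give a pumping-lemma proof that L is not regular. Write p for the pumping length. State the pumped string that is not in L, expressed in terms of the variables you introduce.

Assume L is regular; let p be its pumping constant.
Let q be a prime with q ≥ p+2 (infinitely many primes exist), and take w = a^q ∈ L with |w| = q ≥ p.
The pumping lemma gives a decomposition w = xyz where |xy| ≤ p and y is nonempty.
Then y = a^k for some k with 1 ≤ k ≤ p.
Since 1 ≤ k ≤ p, |xz| = q-k. Pump with i = q+1: |xy^{q+1}z| = (q-k)+(q+1)k = q+qk = q(1+k), which is composite (both factors ≥ 2). So xy^{q+1}z = a^{q(1+k)} ∉ L.
This contradicts the pumping lemma, so L is not regular.

a^{q(1+k)}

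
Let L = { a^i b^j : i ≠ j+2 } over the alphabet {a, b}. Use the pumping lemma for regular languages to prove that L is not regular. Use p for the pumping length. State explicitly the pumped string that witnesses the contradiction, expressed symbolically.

a^{p+p!} b^{p+p!-2}

Suppose for contradiction that L is regular, and let p be the pumping length.
Choose w = a^p b^{p+p!-2}. Since p ≠ (p+p!-2)+2 = p+p!, w ∈ L; and |w| ≥ p.
Write w = xyz as guaranteed by the lemma, with |xy| ≤ p and y is nonempty.
Because |xy| ≤ p and w begins with p copies of a, we have y = a^k with 1 ≤ k ≤ p.
Since 1 ≤ k ≤ p, k divides p!; set t = 1 + p!/k. Then xy^t z has p + (p!/k)·k = p + p! copies of a. Now the a-count is p+p! and (b-count)+2 = (p+p!-2)+2 = p+p!, so i ≠ j+2 fails. So xy^t z = a^{p+p!} b^{p+p!-2} ∉ L.
Contradiction. Therefore L is not regular.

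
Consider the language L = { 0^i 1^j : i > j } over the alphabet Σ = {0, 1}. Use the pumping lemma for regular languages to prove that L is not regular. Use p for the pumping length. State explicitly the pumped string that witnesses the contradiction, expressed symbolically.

Suppose for contradiction that L is regular, and let p be the pumping length.
Choose w = 0^{p+1} 1^p ∈ L, with |w| = 2p+1 ≥ p.
By the pumping lemma, w = xyz with |xy| ≤ p and |y| > 0.
The first p characters of w are 0's, so xy (and hence y) consists only of 0's. Write y = 0^k, 1 ≤ k ≤ p.
Consider xy^0z = xz = 0^{p+1-k} 1^p. Since k ≥ 1, the 0-count p+1-k is at most p, so i > j fails; thus xz ∉ L.
This contradicts the pumping lemma, so L is not regular.

0^{p+1-k} 1^p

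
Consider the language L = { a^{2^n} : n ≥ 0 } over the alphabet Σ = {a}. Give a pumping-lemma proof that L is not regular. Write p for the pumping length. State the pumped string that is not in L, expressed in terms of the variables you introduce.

a^{2^p+k}

Toward a contradiction, assume L is regular with pumping length p.
Take w = a^{2^p} ∈ L with |w| = 2^p ≥ p.
By the pumping lemma, w = xyz with |xy| ≤ p and y is nonempty.
Then y = a^k for some k with 1 ≤ k ≤ p.
Pump with i = 2: xy^2z = a^{2^p+k}. Since 1 ≤ k ≤ p < 2^p, we have 2^p < 2^p+k < 2^{p+1}, so 2^p+k is not a power of 2. So xy^2z ∉ L.
This contradicts the pumping lemma, so L is not regular.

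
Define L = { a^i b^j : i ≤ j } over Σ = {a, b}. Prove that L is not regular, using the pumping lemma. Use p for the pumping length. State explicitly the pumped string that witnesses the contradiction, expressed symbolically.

a^{p+k} b^p

Assume L is regular. Let p be the pumping length given by the pumping lemma.
Choose w = a^p b^p ∈ L, with |w| = 2p ≥ p.
Write w = xyz as guaranteed by the lemma, with |xy| ≤ p and y is nonempty.
Because |xy| ≤ p and w begins with p copies of a, we have y = a^k with 1 ≤ k ≤ p.
Consider xy^2z = a^{p+k} b^p. Since k ≥ 1, the a-count p+k exceeds the b-count p, so i ≤ j fails; thus xy^2z ∉ L.
Contradiction. Therefore L is not regular.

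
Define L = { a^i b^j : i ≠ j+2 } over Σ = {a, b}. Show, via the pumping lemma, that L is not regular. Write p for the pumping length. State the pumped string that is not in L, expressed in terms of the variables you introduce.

a^{p+p!} b^{p+p!-2}

Assume L is regular. Let p be the pumping length given by the pumping lemma.
Choose w = a^p b^{p+p!-2}. Since p ≠ (p+p!-2)+2 = p+p!, w ∈ L; and |w| ≥ p.
The pumping lemma gives a decomposition w = xyz where |xy| ≤ p and |y| ≥ 1.
Because |xy| ≤ p and w begins with p copies of a, we have y = a^k with 1 ≤ k ≤ p.
Since 1 ≤ k ≤ p, k divides p!; set t = 1 + p!/k. Then xy^t z has p + (p!/k)·k = p + p! copies of a. Now the a-count is p+p! and (b-count)+2 = (p+p!-2)+2 = p+p!, so i ≠ j+2 fails. So xy^t z = a^{p+p!} b^{p+p!-2} ∉ L.
This is a contradiction; hence L is not regular.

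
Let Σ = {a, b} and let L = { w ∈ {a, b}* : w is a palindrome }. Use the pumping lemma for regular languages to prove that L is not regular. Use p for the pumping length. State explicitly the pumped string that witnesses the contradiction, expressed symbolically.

a^{p+k} b a^p

Toward a contradiction, assume L is regular with pumping length p.
Take w = a^p b a^p, a palindrome of length 2p+1 ≥ p.
Write w = xyz as guaranteed by the lemma, with |xy| ≤ p and |y| ≥ 1.
Since the first p symbols of w are all a's and |xy| ≤ p, y lies entirely in the leading a-block: y = a^k for some k with 1 ≤ k ≤ p.
Pump with i = 2: xy^2z = a^{p+k} b a^p. Its reverse is a^p b a^{p+k}, which differs from xy^2z since k ≥ 1. So xy^2z is not a palindrome and xy^2z ∉ L.
This contradicts the pumping lemma, so L is not regular.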